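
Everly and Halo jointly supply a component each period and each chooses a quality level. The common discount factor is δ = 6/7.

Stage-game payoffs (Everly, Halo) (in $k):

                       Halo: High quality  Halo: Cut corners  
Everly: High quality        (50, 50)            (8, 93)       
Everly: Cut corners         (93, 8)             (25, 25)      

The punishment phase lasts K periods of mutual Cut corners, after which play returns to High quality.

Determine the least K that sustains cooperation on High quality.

Need Σ_{k=1}^{K} δ^k ≥ (93−50)/(50−25) = 1.7200 at δ = 6/7.
At K = 2 the sum is 1.5918 < 1.7200; at K = 3 it is 2.2216 ≥ 1.7200.
So the minimum punishment length is K = 3.

3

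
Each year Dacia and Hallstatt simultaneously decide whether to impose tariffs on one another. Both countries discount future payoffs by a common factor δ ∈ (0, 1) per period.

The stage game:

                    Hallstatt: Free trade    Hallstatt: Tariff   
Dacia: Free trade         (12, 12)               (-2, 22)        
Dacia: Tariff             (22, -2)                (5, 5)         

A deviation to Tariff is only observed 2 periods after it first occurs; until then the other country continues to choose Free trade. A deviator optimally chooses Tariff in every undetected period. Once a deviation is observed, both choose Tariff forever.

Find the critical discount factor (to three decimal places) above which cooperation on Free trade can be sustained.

Deviating for the 2 undetected periods gains 22−12 = 10 per period over cooperation, then loses 12−5 = 7 per period forever once punishment starts.
Gain: 10(1 + δ + … + δ^1); loss: 7·δ^2/(1−δ).
No profitable deviation ⇔ 10(1−δ^2) ≤ 7·δ^2, i.e. δ^2 ≥ 10/(10+7) = 10/17.
Hence δ ≥ (10/17)^(1/2) ≈ 0.767.

0.767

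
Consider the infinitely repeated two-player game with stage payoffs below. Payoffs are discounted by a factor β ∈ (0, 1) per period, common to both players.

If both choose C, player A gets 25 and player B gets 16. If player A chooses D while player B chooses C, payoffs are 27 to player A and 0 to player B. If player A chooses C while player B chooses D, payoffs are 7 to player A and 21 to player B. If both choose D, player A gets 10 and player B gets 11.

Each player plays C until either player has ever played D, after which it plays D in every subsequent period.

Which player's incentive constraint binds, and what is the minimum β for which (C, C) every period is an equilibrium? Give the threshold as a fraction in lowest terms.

For player A: deviation gain 27−25 = 2, per-period punishment loss 25−10 = 15. IC gives β ≥ 2/17.
For player B: gain 5, loss 5 per period, so β ≥ 5/10 = 1/2.
The tighter constraint is player B's, so cooperation needs β ≥ 1/2.

player B; β ≥ 1/2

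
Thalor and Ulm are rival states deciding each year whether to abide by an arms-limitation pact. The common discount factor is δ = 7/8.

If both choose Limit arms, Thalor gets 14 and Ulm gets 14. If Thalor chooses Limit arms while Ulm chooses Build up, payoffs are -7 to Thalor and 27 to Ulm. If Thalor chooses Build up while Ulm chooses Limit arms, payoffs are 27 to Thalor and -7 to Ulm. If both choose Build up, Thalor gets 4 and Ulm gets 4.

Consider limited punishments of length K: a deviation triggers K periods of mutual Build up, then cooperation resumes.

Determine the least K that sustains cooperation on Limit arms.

2

Need Σ_{k=1}^{K} δ^k ≥ (27−14)/(14−4) = 1.3000 at δ = 7/8.
At K = 1 the sum is 0.8750 < 1.3000; at K = 2 it is 1.6406 ≥ 1.3000.
So the minimum punishment length is K = 2.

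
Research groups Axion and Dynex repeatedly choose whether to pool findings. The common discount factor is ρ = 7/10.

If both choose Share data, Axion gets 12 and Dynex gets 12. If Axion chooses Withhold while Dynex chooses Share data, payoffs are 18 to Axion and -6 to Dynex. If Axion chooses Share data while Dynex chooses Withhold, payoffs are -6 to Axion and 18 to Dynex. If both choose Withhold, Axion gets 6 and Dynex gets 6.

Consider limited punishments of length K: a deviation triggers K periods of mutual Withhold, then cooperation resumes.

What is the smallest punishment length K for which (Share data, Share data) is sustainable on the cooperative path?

2

No profitable deviation requires (12−6)(ρ+…+ρ^K) ≥ 18−12, i.e. ρ+…+ρ^K ≥ 1 ≈ 1.0000.
With ρ = 7/10, the partial sums are K=1: 0.7000, K=2: 1.1900.
K = 2 is the first length at which the sum reaches 1.0000.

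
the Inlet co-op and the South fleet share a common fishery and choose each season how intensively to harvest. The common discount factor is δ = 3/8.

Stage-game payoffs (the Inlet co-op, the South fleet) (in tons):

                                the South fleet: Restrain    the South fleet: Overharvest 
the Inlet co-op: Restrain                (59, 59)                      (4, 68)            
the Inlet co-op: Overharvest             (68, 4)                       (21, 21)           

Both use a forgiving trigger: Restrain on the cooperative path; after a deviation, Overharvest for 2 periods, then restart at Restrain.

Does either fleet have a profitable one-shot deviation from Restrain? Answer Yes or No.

No

Comparing payoff streams over the 3 periods until play realigns: cooperate → 59(1+δ+…+δ^2); deviate → 68 + 21(δ+…+δ^2).
Cooperation is sustained iff (59−21)(δ+…+δ^2) ≥ 68−59.
δ+…+δ^2 = 3/8·(1−(3/8)^2)/(1−3/8) = 0.5156, and (68−59)/(59−21) = 0.2368.
0.5156 ≥ 0.2368, so cooperation is sustainable.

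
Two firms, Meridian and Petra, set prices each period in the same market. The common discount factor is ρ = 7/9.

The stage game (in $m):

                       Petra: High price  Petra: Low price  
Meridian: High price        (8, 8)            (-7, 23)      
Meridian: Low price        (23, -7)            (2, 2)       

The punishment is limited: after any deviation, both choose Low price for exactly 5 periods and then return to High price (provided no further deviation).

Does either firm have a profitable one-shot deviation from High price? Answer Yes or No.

No

IC: ρ+…+ρ^5 ≥ (23−8)/(8−2) = 5/2.
At ρ = 7/9: partial sum = 2.5038 ≥ 2.5000. Cooperation sustainable.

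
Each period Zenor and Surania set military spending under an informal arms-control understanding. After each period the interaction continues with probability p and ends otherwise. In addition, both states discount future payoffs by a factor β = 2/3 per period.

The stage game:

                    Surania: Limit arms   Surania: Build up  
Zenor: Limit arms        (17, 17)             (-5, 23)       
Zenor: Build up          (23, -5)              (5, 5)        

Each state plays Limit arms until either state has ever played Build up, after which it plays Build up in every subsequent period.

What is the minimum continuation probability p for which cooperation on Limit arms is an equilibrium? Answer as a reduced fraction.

1/2

With continuation probability p and discount β, the effective per-period discount factor is βp.
Grim-trigger IC: βp ≥ (23−17)/(23−5) = 1/3.
So p ≥ (1/3)/(2/3) = 1/2.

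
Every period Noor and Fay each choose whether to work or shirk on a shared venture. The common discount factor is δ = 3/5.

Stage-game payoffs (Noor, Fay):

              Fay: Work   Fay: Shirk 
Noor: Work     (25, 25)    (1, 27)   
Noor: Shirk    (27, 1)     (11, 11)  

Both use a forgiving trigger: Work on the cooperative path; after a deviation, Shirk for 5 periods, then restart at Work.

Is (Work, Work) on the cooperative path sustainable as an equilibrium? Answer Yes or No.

IC: δ+…+δ^5 ≥ (27−25)/(25−11) = 1/7.
At δ = 3/5: partial sum = 1.3834 ≥ 0.1429. Cooperation sustainable.

Yes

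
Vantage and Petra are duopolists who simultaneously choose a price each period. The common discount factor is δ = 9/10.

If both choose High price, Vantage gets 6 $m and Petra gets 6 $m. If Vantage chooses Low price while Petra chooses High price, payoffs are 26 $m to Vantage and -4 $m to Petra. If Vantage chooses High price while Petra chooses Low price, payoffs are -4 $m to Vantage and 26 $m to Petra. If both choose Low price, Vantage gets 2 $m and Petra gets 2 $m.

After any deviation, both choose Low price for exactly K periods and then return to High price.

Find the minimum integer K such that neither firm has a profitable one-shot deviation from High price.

8

Need Σ_{k=1}^{K} δ^k ≥ (26−6)/(6−2) = 5.0000 at δ = 9/10.
At K = 7 the sum is 4.6953 < 5.0000; at K = 8 it is 5.1258 ≥ 5.0000.
So the minimum punishment length is K = 8.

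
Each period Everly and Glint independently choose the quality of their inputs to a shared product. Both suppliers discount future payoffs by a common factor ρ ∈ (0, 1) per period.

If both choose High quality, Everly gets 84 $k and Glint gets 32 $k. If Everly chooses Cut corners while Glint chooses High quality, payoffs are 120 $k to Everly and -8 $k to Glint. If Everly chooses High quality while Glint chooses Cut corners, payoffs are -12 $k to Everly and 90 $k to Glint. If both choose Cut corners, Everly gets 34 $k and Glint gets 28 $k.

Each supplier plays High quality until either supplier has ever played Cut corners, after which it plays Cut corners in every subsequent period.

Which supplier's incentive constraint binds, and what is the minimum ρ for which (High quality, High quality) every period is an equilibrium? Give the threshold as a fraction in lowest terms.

Glint; ρ ≥ 29/31

Everly's threshold: (120−84)/(120−34) = 18/43.
Glint's threshold: (90−32)/(90−28) = 29/31.
18/43 < 29/31, so Glint binds and ρ* = 29/31.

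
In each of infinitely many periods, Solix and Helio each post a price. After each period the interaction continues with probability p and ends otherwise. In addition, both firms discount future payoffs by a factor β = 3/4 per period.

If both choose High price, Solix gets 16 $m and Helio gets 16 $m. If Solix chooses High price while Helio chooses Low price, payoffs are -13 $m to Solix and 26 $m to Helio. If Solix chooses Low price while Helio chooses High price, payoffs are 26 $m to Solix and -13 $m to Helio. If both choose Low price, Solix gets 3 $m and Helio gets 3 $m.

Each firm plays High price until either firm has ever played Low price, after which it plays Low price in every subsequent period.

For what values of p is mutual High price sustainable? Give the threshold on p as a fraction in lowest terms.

Expected continuation weight on next period's payoff is β·p = 3/4·p, which plays the role of the discount factor.
Cooperation requires 3/4·p ≥ (26−16)/(26−3) = 10/23, hence p ≥ 40/69.

40/69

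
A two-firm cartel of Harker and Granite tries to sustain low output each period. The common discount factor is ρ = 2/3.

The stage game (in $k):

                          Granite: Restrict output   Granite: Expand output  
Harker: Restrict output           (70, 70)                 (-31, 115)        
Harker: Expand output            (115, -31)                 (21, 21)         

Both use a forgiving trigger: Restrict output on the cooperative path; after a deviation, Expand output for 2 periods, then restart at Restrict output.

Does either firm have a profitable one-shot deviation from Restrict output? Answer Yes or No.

A one-shot deviation gives 115 now, then 21 for 2 periods, then back to 70.
Gain from deviating: (115−70) today; loss: (70−21) in each of the next 2 periods.
No-deviation condition: (70−21)(ρ+…+ρ^2) ≥ 115−70, i.e. ρ+…+ρ^2 ≥ 45/49.
At ρ = 2/3: ρ+…+ρ^2 = 1.1111 ≥ 0.9184.
So cooperation is sustainable.

No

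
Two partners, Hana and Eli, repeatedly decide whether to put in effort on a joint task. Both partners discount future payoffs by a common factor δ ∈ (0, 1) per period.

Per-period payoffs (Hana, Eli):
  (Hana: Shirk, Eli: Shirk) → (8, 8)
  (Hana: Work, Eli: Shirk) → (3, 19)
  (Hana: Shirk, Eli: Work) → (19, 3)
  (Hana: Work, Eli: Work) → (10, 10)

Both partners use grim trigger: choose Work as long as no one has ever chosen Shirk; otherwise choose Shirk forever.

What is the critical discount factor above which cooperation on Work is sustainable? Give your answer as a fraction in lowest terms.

10/(1−δ) ≥ 19 + 8δ/(1−δ)
10 ≥ 19 − 11δ
δ ≥ 9/11.

9/11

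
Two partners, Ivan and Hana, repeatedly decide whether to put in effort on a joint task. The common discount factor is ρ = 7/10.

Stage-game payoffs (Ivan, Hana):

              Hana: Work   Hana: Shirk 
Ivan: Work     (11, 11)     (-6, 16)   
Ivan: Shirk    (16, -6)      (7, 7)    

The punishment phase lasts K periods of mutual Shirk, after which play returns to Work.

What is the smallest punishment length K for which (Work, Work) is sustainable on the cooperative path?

Need Σ_{k=1}^{K} ρ^k ≥ (16−11)/(11−7) = 1.2500 at ρ = 7/10.
At K = 2 the sum is 1.1900 < 1.2500; at K = 3 it is 1.5330 ≥ 1.2500.
So the minimum punishment length is K = 3.

3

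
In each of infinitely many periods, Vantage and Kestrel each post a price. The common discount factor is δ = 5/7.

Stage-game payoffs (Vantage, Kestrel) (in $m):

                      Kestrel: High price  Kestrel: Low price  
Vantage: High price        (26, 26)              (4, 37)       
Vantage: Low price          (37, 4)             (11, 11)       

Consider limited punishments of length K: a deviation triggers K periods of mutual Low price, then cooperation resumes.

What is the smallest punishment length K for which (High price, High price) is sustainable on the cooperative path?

2

IC: δ(1−δ^K)/(1−δ) ≥ (37−26)/(26−11) = 11/15.
With δ = 5/7: need 1 − δ^K ≥ 11/15·(1−5/7)/(5/7), i.e. δ^K ≤ 0.7067.
Since (5/7)^1 = 0.7143 and (5/7)^2 = 0.5102, the smallest such K is 2.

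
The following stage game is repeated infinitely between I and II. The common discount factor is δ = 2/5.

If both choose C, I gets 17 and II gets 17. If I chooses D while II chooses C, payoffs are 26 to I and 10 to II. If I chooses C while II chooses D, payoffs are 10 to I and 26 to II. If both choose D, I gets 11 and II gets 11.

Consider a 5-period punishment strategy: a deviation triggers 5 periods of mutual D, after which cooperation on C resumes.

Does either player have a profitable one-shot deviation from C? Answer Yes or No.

Comparing payoff streams over the 6 periods until play realigns: cooperate → 17(1+δ+…+δ^5); deviate → 26 + 11(δ+…+δ^5).
Cooperation is sustained iff (17−11)(δ+…+δ^5) ≥ 26−17.
δ+…+δ^5 = 2/5·(1−(2/5)^5)/(1−2/5) = 0.6598, and (26−17)/(17−11) = 1.5000.
0.6598 < 1.5000, so cooperation is not sustainable.

Yes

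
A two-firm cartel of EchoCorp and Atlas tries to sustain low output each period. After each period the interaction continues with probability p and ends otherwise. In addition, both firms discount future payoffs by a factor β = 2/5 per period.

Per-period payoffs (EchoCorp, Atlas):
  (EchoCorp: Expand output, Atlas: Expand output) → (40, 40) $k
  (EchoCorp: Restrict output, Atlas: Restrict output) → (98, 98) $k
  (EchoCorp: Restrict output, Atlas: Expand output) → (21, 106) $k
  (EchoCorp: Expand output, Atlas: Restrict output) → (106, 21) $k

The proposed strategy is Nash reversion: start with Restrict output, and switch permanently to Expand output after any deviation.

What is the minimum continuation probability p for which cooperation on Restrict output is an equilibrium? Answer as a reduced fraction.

10/33

Expected continuation weight on next period's payoff is β·p = 2/5·p, which plays the role of the discount factor.
Cooperation requires 2/5·p ≥ (106−98)/(106−40) = 4/33, hence p ≥ 10/33.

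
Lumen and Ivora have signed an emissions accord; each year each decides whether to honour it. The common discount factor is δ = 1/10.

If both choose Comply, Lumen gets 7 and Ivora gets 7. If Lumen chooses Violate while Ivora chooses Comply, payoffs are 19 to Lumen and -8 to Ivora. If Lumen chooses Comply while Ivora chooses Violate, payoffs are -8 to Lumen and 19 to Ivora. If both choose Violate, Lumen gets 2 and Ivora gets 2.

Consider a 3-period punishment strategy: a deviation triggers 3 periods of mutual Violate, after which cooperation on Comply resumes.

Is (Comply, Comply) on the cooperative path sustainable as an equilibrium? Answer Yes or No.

No

Comparing payoff streams over the 4 periods until play realigns: cooperate → 7(1+δ+…+δ^3); deviate → 19 + 2(δ+…+δ^3).
Cooperation is sustained iff (7−2)(δ+…+δ^3) ≥ 19−7.
δ+…+δ^3 = 1/10·(1−(1/10)^3)/(1−1/10) = 0.1110, and (19−7)/(7−2) = 2.4000.
0.1110 < 2.4000, so cooperation is not sustainable.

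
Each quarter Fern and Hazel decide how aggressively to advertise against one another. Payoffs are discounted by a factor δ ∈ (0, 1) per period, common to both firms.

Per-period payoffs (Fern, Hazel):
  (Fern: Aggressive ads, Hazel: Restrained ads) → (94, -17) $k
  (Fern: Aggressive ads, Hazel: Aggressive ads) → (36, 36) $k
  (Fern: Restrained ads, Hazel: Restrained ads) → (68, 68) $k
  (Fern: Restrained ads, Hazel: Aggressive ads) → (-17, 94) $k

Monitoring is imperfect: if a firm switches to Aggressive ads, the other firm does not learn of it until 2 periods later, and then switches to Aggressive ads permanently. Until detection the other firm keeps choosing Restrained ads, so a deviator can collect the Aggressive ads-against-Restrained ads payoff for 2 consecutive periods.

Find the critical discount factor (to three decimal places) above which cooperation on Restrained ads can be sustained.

Deviating for the 2 undetected periods gains 94−68 = 26 per period over cooperation, then loses 68−36 = 32 per period forever once punishment starts.
Gain: 26(1 + δ + … + δ^1); loss: 32·δ^2/(1−δ).
No profitable deviation ⇔ 26(1−δ^2) ≤ 32·δ^2, i.e. δ^2 ≥ 26/(26+32) = 13/29.
Hence δ ≥ (13/29)^(1/2) ≈ 0.670.

0.670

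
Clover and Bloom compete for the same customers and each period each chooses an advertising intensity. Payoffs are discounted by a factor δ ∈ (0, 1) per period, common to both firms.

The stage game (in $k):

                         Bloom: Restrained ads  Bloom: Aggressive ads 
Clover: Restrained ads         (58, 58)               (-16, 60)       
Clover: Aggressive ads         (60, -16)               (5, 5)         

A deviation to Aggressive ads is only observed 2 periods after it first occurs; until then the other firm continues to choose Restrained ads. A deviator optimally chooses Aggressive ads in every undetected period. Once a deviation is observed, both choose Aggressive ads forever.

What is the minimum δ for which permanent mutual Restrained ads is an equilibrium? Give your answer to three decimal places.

Deviating for the 2 undetected periods gains 60−58 = 2 per period over cooperation, then loses 58−5 = 53 per period forever once punishment starts.
Gain: 2(1 + δ + … + δ^1); loss: 53·δ^2/(1−δ).
No profitable deviation ⇔ 2(1−δ^2) ≤ 53·δ^2, i.e. δ^2 ≥ 2/(2+53) = 2/55.
Hence δ ≥ (2/55)^(1/2) ≈ 0.191.

0.191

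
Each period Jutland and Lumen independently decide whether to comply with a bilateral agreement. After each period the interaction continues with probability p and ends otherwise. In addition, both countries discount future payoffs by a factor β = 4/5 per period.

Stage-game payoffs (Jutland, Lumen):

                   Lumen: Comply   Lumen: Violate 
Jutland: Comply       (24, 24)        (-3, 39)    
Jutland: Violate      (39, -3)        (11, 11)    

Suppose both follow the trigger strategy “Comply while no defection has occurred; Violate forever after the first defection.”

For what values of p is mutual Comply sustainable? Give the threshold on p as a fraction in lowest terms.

With continuation probability p and discount β, the effective per-period discount factor is βp.
Grim-trigger IC: βp ≥ (39−24)/(39−11) = 15/28.
So p ≥ (15/28)/(4/5) = 75/112.

75/112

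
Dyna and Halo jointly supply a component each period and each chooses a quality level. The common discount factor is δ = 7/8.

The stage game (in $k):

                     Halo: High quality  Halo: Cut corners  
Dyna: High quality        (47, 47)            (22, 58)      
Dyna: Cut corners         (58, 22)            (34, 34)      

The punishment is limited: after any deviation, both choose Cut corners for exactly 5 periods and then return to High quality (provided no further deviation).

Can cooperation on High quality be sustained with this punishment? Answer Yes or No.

Comparing payoff streams over the 6 periods until play realigns: cooperate → 47(1+δ+…+δ^5); deviate → 58 + 34(δ+…+δ^5).
Cooperation is sustained iff (47−34)(δ+…+δ^5) ≥ 58−47.
δ+…+δ^5 = 7/8·(1−(7/8)^5)/(1−7/8) = 3.4096, and (58−47)/(47−34) = 0.8462.
3.4096 ≥ 0.8462, so cooperation is sustainable.

Yes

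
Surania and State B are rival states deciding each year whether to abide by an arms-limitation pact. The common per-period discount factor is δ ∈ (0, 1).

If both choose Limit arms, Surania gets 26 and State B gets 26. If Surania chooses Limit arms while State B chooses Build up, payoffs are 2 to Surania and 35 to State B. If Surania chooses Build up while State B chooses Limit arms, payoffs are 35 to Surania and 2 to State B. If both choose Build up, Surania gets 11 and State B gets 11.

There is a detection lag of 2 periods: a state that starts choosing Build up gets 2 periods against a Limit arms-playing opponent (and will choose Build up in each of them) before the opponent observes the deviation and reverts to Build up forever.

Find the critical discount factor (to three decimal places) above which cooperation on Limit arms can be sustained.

0.612

A deviator earns 35 for 2 periods, then 11 forever; cooperating earns 26 forever. Multiplying the IC by (1−δ):
26 ≥ 35(1−δ^2) + 11δ^2, so 24·δ^2 ≥ 9 and δ^2 ≥ 3/8.
δ ≥ (3/8)^(1/2) ≈ 0.612.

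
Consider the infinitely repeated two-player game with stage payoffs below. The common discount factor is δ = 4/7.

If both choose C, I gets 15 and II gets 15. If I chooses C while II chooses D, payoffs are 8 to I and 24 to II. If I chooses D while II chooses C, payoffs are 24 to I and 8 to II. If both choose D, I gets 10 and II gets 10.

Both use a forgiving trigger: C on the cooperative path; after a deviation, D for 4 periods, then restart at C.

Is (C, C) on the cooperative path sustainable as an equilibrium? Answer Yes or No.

No

A one-shot deviation gives 24 now, then 10 for 4 periods, then back to 15.
Gain from deviating: (24−15) today; loss: (15−10) in each of the next 4 periods.
No-deviation condition: (15−10)(δ+…+δ^4) ≥ 24−15, i.e. δ+…+δ^4 ≥ 9/5.
At δ = 4/7: δ+…+δ^4 = 1.1912 < 1.8000.
So cooperation is not sustainable.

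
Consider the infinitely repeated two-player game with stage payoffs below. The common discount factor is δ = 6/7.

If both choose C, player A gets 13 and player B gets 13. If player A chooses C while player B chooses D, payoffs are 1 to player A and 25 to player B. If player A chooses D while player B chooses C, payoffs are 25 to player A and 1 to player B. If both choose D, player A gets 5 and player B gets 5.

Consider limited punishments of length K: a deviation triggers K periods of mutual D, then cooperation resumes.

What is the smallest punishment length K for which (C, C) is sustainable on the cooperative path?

No profitable deviation requires (13−5)(δ+…+δ^K) ≥ 25−13, i.e. δ+…+δ^K ≥ 3/2 ≈ 1.5000.
With δ = 6/7, the partial sums are K=1: 0.8571, K=2: 1.5918.
K = 2 is the first length at which the sum reaches 1.5000.

2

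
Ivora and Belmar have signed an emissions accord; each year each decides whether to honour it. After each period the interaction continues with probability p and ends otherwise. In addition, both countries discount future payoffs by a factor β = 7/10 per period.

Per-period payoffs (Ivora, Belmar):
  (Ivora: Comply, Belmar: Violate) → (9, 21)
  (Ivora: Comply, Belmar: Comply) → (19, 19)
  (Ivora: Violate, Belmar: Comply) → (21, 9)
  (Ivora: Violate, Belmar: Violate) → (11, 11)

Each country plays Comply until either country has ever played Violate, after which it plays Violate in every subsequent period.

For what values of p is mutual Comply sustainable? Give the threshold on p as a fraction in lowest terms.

With continuation probability p and discount β, the effective per-period discount factor is βp.
Grim-trigger IC: βp ≥ (21−19)/(21−11) = 1/5.
So p ≥ (1/5)/(7/10) = 2/7.

2/7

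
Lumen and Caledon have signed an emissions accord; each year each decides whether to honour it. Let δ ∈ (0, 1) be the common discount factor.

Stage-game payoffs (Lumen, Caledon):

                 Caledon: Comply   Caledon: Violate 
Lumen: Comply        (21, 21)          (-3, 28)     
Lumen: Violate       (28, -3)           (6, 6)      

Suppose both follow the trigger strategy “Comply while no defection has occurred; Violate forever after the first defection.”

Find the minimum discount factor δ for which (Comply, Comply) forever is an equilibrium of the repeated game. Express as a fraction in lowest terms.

7/22

One-period gain from deviating is 28 − 21 = 7. The loss is 21 − 6 = 15 in every subsequent period, with present value 15·δ/(1−δ).
Deviation is unprofitable when 15·δ/(1−δ) ≥ 7, i.e. δ/(1−δ) ≥ 7/15.
Equivalently δ ≥ 7/(7+15) = 7/22.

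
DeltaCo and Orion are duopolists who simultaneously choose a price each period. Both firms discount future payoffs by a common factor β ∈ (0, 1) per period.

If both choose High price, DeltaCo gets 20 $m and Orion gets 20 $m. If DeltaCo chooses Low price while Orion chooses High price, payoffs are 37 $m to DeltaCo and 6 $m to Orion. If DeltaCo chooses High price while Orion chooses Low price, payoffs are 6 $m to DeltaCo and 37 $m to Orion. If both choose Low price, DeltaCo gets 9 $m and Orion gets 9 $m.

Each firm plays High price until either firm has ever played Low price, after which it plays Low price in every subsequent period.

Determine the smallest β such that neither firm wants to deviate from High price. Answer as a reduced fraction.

17/28

One-period gain from deviating is 37 − 20 = 17. The loss is 20 − 9 = 11 in every subsequent period, with present value 11·β/(1−β).
Deviation is unprofitable when 11·β/(1−β) ≥ 17, i.e. β/(1−β) ≥ 17/11.
Equivalently β ≥ 17/(17+11) = 17/28.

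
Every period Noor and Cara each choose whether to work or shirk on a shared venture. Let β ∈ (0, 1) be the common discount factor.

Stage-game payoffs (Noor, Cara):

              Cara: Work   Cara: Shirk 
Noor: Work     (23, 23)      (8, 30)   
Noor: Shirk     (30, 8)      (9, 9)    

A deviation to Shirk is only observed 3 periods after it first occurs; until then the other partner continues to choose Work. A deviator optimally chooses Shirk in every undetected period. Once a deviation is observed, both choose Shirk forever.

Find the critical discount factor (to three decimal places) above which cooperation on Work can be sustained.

0.693

The best deviation is to choose Shirk for all 3 undetected periods, earning 30 each, then 9 forever once detected.
Deviation value: 30(1−β^3)/(1−β) + 9β^3/(1−β); cooperation value: 23/(1−β).
IC: 23 ≥ 30(1−β^3) + 9β^3 = 30 − 21β^3.
So β^3 ≥ 7/21 = 1/3, giving β ≥ (1/3)^(1/3) ≈ 0.693.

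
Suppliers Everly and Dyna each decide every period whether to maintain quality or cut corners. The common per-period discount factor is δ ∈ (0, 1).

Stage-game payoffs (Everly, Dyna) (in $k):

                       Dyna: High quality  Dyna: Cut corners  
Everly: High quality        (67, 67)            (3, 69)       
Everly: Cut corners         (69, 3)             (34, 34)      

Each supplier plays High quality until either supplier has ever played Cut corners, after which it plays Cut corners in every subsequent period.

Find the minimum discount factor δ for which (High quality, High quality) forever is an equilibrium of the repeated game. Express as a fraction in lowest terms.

67/(1−δ) ≥ 69 + 34δ/(1−δ)
67 ≥ 69 − 35δ
δ ≥ 2/35.

2/35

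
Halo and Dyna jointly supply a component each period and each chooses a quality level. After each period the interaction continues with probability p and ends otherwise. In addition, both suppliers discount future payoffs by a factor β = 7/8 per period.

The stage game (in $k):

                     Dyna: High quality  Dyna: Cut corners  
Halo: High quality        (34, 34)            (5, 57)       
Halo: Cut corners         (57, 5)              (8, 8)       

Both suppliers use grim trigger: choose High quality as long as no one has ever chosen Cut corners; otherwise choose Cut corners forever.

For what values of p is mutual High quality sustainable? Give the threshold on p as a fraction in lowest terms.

Expected continuation weight on next period's payoff is β·p = 7/8·p, which plays the role of the discount factor.
Cooperation requires 7/8·p ≥ (57−34)/(57−8) = 23/49, hence p ≥ 184/343.

184/343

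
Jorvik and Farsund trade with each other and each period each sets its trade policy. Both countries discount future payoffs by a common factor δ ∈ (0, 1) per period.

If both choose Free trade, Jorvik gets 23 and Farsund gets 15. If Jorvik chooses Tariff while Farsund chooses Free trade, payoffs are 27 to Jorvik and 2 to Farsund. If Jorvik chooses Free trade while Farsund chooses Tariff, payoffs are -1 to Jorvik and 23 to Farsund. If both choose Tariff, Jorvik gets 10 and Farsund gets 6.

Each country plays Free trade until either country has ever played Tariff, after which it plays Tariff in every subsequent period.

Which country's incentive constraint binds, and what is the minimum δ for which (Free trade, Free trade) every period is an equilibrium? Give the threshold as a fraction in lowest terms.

Jorvik's threshold: (27−23)/(27−10) = 4/17.
Farsund's threshold: (23−15)/(23−6) = 8/17.
4/17 < 8/17, so Farsund binds and δ* = 8/17.

Farsund; δ ≥ 8/17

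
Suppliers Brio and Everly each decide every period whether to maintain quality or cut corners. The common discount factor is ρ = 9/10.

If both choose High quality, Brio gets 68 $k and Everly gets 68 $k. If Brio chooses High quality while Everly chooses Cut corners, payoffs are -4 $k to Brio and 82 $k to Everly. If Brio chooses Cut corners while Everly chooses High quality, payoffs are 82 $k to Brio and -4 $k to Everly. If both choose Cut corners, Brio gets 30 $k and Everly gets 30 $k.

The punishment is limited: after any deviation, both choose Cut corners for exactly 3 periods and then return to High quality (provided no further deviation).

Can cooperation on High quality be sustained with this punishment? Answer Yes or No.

Yes

Comparing payoff streams over the 4 periods until play realigns: cooperate → 68(1+ρ+…+ρ^3); deviate → 82 + 30(ρ+…+ρ^3).
Cooperation is sustained iff (68−30)(ρ+…+ρ^3) ≥ 82−68.
ρ+…+ρ^3 = 9/10·(1−(9/10)^3)/(1−9/10) = 2.4390, and (82−68)/(68−30) = 0.3684.
2.4390 ≥ 0.3684, so cooperation is sustainable.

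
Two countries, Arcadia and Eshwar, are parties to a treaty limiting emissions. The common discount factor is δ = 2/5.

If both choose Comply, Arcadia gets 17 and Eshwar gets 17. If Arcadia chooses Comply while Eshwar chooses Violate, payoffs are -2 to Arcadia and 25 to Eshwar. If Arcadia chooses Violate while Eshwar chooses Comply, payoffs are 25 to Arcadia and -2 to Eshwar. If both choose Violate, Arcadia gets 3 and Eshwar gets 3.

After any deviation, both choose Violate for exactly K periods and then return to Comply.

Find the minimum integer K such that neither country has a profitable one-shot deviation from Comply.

No profitable deviation requires (17−3)(δ+…+δ^K) ≥ 25−17, i.e. δ+…+δ^K ≥ 4/7 ≈ 0.5714.
With δ = 2/5, the partial sums are K=1: 0.4000, K=2: 0.5600, K=3: 0.6240.
K = 3 is the first length at which the sum reaches 0.5714.

3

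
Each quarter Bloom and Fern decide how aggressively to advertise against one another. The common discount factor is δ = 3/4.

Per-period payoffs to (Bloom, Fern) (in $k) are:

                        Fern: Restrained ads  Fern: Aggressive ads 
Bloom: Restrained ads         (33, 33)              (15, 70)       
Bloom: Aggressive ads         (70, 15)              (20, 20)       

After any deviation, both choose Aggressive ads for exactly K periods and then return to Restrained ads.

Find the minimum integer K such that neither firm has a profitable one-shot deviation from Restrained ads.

Need Σ_{k=1}^{K} δ^k ≥ (70−33)/(33−20) = 2.8462 at δ = 3/4.
At K = 10 the sum is 2.8311 < 2.8462; at K = 11 it is 2.8733 ≥ 2.8462.
So the minimum punishment length is K = 11.

11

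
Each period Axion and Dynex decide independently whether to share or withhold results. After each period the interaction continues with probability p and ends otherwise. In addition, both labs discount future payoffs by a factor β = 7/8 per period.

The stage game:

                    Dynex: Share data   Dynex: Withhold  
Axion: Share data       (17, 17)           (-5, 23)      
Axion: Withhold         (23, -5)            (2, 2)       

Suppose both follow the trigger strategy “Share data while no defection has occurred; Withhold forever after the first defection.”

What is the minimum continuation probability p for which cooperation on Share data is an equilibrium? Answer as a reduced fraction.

Expected continuation weight on next period's payoff is β·p = 7/8·p, which plays the role of the discount factor.
Cooperation requires 7/8·p ≥ (23−17)/(23−2) = 2/7, hence p ≥ 16/49.

16/49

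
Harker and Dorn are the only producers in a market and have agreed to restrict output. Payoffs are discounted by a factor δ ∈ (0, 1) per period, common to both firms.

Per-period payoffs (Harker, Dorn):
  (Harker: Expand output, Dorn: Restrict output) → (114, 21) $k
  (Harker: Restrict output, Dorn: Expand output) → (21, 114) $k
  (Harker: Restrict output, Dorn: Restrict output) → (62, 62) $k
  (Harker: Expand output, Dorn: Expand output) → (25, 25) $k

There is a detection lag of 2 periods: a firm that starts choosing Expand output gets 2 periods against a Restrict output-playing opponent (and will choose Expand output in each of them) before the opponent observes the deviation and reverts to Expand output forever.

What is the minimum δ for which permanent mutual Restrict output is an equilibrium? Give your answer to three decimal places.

The best deviation is to choose Expand output for all 2 undetected periods, earning 114 each, then 25 forever once detected.
Deviation value: 114(1−δ^2)/(1−δ) + 25δ^2/(1−δ); cooperation value: 62/(1−δ).
IC: 62 ≥ 114(1−δ^2) + 25δ^2 = 114 − 89δ^2.
So δ^2 ≥ 52/89, giving δ ≥ (52/89)^(1/2) ≈ 0.764.

0.764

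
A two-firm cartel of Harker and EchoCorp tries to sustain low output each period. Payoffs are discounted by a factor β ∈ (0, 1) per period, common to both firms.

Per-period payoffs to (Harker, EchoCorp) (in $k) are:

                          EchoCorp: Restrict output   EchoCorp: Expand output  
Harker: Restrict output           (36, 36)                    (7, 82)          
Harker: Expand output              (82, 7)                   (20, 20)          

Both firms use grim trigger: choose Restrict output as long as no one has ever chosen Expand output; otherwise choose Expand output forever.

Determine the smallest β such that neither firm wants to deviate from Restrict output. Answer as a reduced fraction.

23/31

Under grim trigger the critical discount factor is (T−C)/(T−P) with T = 82, C = 36, P = 20.
β* = (82−36)/(82−20) = 46/62 = 23/31.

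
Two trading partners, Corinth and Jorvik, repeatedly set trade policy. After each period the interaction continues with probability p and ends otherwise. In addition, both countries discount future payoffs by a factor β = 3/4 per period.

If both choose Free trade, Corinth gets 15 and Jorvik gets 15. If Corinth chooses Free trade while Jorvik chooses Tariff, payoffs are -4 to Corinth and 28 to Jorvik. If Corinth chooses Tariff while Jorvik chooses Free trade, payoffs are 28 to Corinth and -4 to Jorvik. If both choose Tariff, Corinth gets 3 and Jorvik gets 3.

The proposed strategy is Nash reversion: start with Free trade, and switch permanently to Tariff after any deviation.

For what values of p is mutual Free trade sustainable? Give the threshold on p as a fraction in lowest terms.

Expected continuation weight on next period's payoff is β·p = 3/4·p, which plays the role of the discount factor.
Cooperation requires 3/4·p ≥ (28−15)/(28−3) = 13/25, hence p ≥ 52/75.

52/75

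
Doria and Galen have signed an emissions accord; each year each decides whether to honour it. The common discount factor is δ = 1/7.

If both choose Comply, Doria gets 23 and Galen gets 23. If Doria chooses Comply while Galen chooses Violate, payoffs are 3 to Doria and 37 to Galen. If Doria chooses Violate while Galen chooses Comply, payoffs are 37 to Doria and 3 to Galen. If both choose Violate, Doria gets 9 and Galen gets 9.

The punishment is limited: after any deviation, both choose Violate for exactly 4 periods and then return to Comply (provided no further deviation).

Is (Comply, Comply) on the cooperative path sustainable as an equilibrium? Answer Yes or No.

Comparing payoff streams over the 5 periods until play realigns: cooperate → 23(1+δ+…+δ^4); deviate → 37 + 9(δ+…+δ^4).
Cooperation is sustained iff (23−9)(δ+…+δ^4) ≥ 37−23.
δ+…+δ^4 = 1/7·(1−(1/7)^4)/(1−1/7) = 0.1666, and (37−23)/(23−9) = 1.0000.
0.1666 < 1.0000, so cooperation is not sustainable.

No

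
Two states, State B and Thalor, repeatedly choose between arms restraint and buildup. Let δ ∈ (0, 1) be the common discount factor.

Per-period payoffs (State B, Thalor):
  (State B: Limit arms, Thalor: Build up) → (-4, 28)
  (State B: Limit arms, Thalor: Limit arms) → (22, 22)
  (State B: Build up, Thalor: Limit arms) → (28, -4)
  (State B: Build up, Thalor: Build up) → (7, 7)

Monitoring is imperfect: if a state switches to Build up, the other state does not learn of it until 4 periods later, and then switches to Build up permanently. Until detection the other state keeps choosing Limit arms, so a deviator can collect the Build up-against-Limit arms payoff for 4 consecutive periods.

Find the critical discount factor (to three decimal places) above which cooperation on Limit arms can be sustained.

Deviating for the 4 undetected periods gains 28−22 = 6 per period over cooperation, then loses 22−7 = 15 per period forever once punishment starts.
Gain: 6(1 + δ + … + δ^3); loss: 15·δ^4/(1−δ).
No profitable deviation ⇔ 6(1−δ^4) ≤ 15·δ^4, i.e. δ^4 ≥ 6/(6+15) = 2/7.
Hence δ ≥ (2/7)^(1/4) ≈ 0.731.

0.731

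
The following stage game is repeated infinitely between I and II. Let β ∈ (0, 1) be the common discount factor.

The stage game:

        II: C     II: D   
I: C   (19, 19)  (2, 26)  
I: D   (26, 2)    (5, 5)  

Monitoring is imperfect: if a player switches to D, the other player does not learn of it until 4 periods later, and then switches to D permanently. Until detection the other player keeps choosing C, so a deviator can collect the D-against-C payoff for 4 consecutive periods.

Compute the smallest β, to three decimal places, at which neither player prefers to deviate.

0.760

The best deviation is to choose D for all 4 undetected periods, earning 26 each, then 5 forever once detected.
Deviation value: 26(1−β^4)/(1−β) + 5β^4/(1−β); cooperation value: 19/(1−β).
IC: 19 ≥ 26(1−β^4) + 5β^4 = 26 − 21β^4.
So β^4 ≥ 7/21 = 1/3, giving β ≥ (1/3)^(1/4) ≈ 0.760.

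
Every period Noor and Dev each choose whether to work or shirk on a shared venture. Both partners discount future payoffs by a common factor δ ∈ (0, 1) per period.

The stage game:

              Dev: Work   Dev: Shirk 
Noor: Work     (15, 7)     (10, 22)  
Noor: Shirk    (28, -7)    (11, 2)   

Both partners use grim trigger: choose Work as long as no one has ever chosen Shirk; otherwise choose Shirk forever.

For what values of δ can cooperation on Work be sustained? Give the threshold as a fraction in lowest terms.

Noor's threshold: (28−15)/(28−11) = 13/17.
Dev's threshold: (22−7)/(22−2) = 3/4.
13/17 > 3/4, so Noor binds and δ* = 13/17.

13/17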